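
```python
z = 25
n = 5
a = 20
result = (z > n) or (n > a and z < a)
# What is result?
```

Trace:
`z = 25` → z = 25
`n = 5` → n = 5
`a = 20` → a = 20
`result = (z > n) or (n > a and z < a)` → result = True
So result = True

Answer: True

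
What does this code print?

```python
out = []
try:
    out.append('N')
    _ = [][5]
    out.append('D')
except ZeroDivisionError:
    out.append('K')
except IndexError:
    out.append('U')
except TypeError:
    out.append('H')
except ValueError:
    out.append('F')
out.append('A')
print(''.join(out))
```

Execution trace: 'N' (try body) → 'U' (except IndexError) → 'A' (after the try/except). Output: NUA

Answer: NUA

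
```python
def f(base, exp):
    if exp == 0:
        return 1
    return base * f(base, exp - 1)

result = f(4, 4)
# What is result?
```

f(4, 4) = 4 * 4 * 4 * 4 = 256

Answer: 256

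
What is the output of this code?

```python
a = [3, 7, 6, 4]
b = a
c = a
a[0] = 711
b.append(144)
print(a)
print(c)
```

Key concept: multiple aliases.
Step by step:
`a = [3, 7, 6, 4]` → a = [3, 7, 6, 4]
`b = a` → b = [3, 7, 6, 4] (same object as a)
`c = a` → c = [3, 7, 6, 4] (same object as a, b)
`a[0] = 711` → a = [711, 7, 6, 4] (same object as b, c); b = [711, 7, 6, 4] (same object as a, c); c = [711, 7, 6, 4] (same object as a, b)
`b.append(144)` → a = [711, 7, 6, 4, 144] (same object as b, c); b = [711, 7, 6, 4, 144] (same object as a, c); c = [711, 7, 6, 4, 144] (same object as a, b)
`print(a)` → prints [711, 7, 6, 4, 144]
`print(c)` → prints [711, 7, 6, 4, 144]

Answer:
[711, 7, 6, 4, 144]
[711, 7, 6, 4, 144]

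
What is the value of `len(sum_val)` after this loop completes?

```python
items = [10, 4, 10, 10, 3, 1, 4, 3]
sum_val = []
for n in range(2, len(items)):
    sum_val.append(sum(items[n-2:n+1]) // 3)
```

Number of 3-element averages
`sum_val` takes the values: [] → [8] → [8, 8] → [8, 8, 7] → [8, 8, 7, 4] → [8, 8, 7, 4, 2] → [8, 8, 7, 4, 2, 2]
So `len(sum_val)` = 6

Answer: 6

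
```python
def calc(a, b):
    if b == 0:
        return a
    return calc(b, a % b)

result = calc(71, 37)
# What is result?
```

calc(71, 37) -> calc(37, 34) -> calc(34, 3) -> calc(3, 1) -> calc(1, 0) -> 1

Answer: 1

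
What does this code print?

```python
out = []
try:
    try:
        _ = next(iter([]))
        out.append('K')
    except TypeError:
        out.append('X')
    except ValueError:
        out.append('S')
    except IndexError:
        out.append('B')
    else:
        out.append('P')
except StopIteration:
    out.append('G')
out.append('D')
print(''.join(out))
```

Execution trace: 'G' (outer except StopIteration) → 'D' (after the try/except). Output: GD

Answer: GD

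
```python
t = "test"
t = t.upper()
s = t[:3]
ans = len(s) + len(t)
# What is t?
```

Trace:
`t = "test"` → t = 'test'
`t = t.upper()` → t = 'TEST'
`s = t[:3]` → s = 'TES'
`ans = len(s) + len(t)` → ans = 7
So t = 'TEST'

Answer: 'TEST'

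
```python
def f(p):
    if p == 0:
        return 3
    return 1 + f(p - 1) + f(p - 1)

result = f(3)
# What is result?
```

f(p) = 1 + 2·f(p-1), f(0)=3. Closed form: (3+1)·2^3 - 1 = 31.

Answer: 31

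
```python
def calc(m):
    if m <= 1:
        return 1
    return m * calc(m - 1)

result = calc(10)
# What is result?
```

calc(10) = 10 * 9 * 8 * 7 * 6 * 5 * 4 * 3 * 2 * 1 = 3628800

Answer: 3628800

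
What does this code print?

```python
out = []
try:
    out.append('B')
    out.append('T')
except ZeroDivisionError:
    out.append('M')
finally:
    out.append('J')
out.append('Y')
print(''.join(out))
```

Execution trace: 'B' (try body) → 'T' (try body, no exception) → 'J' (finally) → 'Y' (after the try/except). Output: BTJY

Answer: BTJY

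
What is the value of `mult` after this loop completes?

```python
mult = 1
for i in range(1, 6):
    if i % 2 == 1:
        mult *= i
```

Product of odd numbers 1 to 5
`mult` takes the values: 1 → 3 → 15

Answer: 15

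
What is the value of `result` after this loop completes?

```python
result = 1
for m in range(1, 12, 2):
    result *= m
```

Product of 1, 3, 5, ... up to 11
`result` takes the values: 1 → 3 → 15 → 105 → 945 → 10395

Answer: 10395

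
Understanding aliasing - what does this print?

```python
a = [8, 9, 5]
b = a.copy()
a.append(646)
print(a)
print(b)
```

Key concept: list.copy() creates independent copy.
Step by step:
`a = [8, 9, 5]` → a = [8, 9, 5]
`b = a.copy()` → b = [8, 9, 5]
`a.append(646)` → a = [8, 9, 5, 646]
`print(a)` → prints [8, 9, 5, 646]
`print(b)` → prints [8, 9, 5]

Answer:
[8, 9, 5, 646]
[8, 9, 5]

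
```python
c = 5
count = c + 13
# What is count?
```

Trace:
`c = 5` → c = 5
`count = c + 13` → count = 18
So count = 18

Answer: 18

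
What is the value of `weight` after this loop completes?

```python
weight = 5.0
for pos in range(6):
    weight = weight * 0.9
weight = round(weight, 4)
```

Exponential decay: 5.0 * 0.9^6
`weight` takes the values: 5.0 → 4.5 → 4.05 → 3.645 → 3.2805 → 2.95245 → 2.657205 → 2.6572

Answer: 2.6572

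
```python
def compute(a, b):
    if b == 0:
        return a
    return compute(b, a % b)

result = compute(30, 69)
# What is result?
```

compute(30, 69) -> compute(69, 30) -> compute(30, 9) -> compute(9, 3) -> compute(3, 0) -> 3

Answer: 3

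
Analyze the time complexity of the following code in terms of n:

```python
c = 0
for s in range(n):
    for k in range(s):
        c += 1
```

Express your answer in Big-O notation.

Each loop level contributes: n × n. Multiplying the contributions gives O(n^2).

Answer: O(n^2)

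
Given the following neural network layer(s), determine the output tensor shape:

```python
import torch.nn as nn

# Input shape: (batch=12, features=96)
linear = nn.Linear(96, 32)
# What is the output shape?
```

Input: (12, 96) -> Output: (12, 32)

Answer: (12, 32)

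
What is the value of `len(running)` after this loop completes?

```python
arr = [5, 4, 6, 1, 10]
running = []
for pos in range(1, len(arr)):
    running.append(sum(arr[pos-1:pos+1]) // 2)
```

Number of 2-element averages
`running` takes the values: [] → [4] → [4, 5] → [4, 5, 3] → [4, 5, 3, 5]
So `len(running)` = 4

Answer: 4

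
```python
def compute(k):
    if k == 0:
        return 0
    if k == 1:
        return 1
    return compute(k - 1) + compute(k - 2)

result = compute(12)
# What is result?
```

Build up from base cases: compute(0)=0, compute(1)=1, compute(2)=1, compute(3)=2, compute(4)=3, compute(5)=5, compute(6)=8, ..., compute(12)=144

Answer: 144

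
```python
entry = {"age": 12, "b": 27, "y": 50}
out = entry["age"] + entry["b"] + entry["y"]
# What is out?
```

Trace:
`entry = {"age": 12, "b": 27, "y": 50}` → entry = {'age': 12, 'b': 27, 'y': 50}
`out = entry["age"] + entry["b"] + entry["y"]` → out = 89
So out = 89

Answer: 89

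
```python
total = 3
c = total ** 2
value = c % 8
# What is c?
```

Trace:
`total = 3` → total = 3
`c = total ** 2` → c = 9
`value = c % 8` → value = 1
So c = 9

Answer: 9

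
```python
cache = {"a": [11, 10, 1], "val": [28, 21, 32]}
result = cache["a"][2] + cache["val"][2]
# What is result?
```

Trace:
`cache = {"a": [11, 10, 1], "val": [28, 21, 32]}` → cache = {'a': [11, 10, 1], 'val': [28, 21, 32]}
`result = cache["a"][2] + cache["val"][2]` → result = 33
So result = 33

Answer: 33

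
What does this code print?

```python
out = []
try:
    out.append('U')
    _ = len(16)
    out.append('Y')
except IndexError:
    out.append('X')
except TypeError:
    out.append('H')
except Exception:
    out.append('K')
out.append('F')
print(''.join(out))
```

Execution trace: 'U' (try body) → 'H' (except TypeError) → 'F' (after the try/except). Output: UHF

Answer: UHF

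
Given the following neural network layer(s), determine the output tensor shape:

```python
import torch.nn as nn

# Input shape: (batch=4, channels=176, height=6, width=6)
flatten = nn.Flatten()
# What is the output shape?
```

Input: (4, 176, 6, 6) -> Output: (4, 6336)

Answer: (4, 6336)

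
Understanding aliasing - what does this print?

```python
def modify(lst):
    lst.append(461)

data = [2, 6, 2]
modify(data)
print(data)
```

Key concept: function modifies passed list.
Step by step:
`data = [2, 6, 2]` → data = [2, 6, 2]
`modify(data)` → data = [2, 6, 2, 461]
`print(data)` → prints [2, 6, 2, 461]

Answer: [2, 6, 2, 461]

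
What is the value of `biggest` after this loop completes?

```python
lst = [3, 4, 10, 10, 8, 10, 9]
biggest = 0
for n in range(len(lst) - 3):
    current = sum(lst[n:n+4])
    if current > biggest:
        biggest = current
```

Max sum of 4-element window in [3, 4, 10, 10, 8, 10, 9]
`biggest` takes the values: 0 → 27 → 32 → 38

Answer: 38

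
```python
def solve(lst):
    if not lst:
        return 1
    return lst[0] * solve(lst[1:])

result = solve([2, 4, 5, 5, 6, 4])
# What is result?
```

Product over [2, 4, 5, 5, 6, 4] = 2 * 4 * 5 * 5 * 6 * 4 = 4800

Answer: 4800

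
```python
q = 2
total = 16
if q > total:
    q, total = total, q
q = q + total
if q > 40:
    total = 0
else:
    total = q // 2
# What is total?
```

Trace:
`q = 2` → q = 2
`total = 16` → total = 16
`if q > total: ...` → q > total is False → no variable changes
`q = q + total` → q = 18
`if q > 40: ...` → q > 40 is False, take else branch → total = 9
So total = 9

Answer: 9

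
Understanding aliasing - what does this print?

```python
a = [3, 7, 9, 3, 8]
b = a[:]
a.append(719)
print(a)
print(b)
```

Key concept: slice [:] creates copy.
Step by step:
`a = [3, 7, 9, 3, 8]` → a = [3, 7, 9, 3, 8]
`b = a[:]` → b = [3, 7, 9, 3, 8]
`a.append(719)` → a = [3, 7, 9, 3, 8, 719]
`print(a)` → prints [3, 7, 9, 3, 8, 719]
`print(b)` → prints [3, 7, 9, 3, 8]

Answer:
[3, 7, 9, 3, 8, 719]
[3, 7, 9, 3, 8]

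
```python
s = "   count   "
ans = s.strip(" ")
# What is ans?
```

Trace:
`s = "   count   "` → s = '   count   '
`ans = s.strip(" ")` → ans = 'count'
So ans = 'count'

Answer: 'count'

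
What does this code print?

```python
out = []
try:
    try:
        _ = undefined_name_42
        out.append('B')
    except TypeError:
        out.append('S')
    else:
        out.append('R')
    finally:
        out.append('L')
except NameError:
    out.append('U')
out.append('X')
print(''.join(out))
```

Execution trace: 'L' (inner finally) → 'U' (outer except NameError) → 'X' (after the try/except). Output: LUX

Answer: LUX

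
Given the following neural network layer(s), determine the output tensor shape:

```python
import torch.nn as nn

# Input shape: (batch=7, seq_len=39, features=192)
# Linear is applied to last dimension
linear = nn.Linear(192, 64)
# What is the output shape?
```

Input: (7, 39, 192) -> Output: (7, 39, 64)

Answer: (7, 39, 64)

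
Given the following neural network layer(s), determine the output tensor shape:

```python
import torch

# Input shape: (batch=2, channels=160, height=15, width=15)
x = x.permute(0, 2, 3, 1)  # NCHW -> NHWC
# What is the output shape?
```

Input: (2, 160, 15, 15) -> Output: (2, 15, 15, 160)

Answer: (2, 15, 15, 160)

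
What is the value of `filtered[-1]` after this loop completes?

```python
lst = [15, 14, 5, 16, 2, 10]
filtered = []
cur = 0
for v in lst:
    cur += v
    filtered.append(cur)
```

Cumulative sum ends at 62
`filtered` takes the values: [] → [15] → [15, 29] → [15, 29, 34] → [15, 29, 34, 50] → [15, 29, 34, 50, 52] → [15, 29, 34, 50, 52, 62]
So `filtered[-1]` = 62

Answer: 62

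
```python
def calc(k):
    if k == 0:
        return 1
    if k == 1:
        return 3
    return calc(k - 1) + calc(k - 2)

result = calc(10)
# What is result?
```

Build up from base cases: calc(0)=1, calc(1)=3, calc(2)=4, calc(3)=7, calc(4)=11, calc(5)=18, calc(6)=29, ..., calc(10)=199

Answer: 199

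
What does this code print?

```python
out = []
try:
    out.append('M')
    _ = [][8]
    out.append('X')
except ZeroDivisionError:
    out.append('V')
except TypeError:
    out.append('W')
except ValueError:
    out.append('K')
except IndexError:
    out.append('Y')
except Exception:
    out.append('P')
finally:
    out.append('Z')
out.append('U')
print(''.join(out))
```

Execution trace: 'M' (try body) → 'Y' (except IndexError) → 'Z' (finally) → 'U' (after the try/except). Output: MYZU

Answer: MYZU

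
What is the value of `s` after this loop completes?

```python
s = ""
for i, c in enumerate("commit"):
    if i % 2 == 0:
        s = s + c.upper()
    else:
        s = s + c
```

Uppercase even positions in 'commit'
`s` takes the values: "" → "C" → "Co" → "CoM" → "CoMm" → "CoMmI" → "CoMmIt"

Answer: "CoMmIt"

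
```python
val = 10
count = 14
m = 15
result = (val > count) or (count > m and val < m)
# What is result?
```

Trace:
`val = 10` → val = 10
`count = 14` → count = 14
`m = 15` → m = 15
`result = (val > count) or (count > m and val < m)` → result = False
So result = False

Answer: False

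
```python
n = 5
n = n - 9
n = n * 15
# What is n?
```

Trace:
`n = 5` → n = 5
`n = n - 9` → n = -4
`n = n * 15` → n = -60
So n = -60

Answer: -60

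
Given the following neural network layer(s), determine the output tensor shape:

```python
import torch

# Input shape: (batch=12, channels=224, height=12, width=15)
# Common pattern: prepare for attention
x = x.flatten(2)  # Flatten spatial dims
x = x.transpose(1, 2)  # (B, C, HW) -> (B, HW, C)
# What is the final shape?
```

Input: (12, 224, 12, 15) -> after flatten(2): (12, 224, 180) -> Output: (12, 180, 224)

Answer: (12, 180, 224)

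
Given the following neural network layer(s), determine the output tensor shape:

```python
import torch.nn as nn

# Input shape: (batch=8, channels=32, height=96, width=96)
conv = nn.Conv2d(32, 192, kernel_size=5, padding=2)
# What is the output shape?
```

Input: (8, 32, 96, 96) -> Output: (8, 192, 96, 96)

Answer: (8, 192, 96, 96)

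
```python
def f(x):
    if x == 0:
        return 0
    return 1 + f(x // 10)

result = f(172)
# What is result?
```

Count of digits of 172: 3

Answer: 3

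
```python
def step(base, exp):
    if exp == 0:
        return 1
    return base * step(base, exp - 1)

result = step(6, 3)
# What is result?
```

step(6, 3) = 6 * 6 * 6 = 216

Answer: 216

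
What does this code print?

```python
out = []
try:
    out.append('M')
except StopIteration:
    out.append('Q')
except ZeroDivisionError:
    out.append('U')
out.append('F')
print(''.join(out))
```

Execution trace: 'M' (try body, no exception) → 'F' (after the try/except). Output: MF

Answer: MF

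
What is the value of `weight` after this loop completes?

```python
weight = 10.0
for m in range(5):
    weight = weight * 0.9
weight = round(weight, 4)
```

Exponential decay: 10.0 * 0.9^5
`weight` takes the values: 10.0 → 9.0 → 8.1 → 7.29 → 6.561 → 5.9049

Answer: 5.9049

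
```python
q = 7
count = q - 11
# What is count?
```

Trace:
`q = 7` → q = 7
`count = q - 11` → count = -4
So count = -4

Answer: -4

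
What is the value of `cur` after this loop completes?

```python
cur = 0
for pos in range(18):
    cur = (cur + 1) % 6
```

Increment mod 6, 18 times = 0
`cur` takes the values: 0 → 1 → 2 → 3 → 4 → 5 → 0 → 1 → 2 → 3 → 4 → 5 → 0 → 1 → 2 → 3 → 4 → 5 → 0

Answer: 0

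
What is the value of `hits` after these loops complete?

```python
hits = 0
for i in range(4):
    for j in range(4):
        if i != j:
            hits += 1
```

4² - 4 (exclude diagonal)
`hits` takes the values: 0 → 1 → 2 → 3 → 4 → 5 → 6 → 7 → 8 → 9 → 10 → 11 → 12

Answer: 12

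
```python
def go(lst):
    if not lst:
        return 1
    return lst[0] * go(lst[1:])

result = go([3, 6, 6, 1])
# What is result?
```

Product over [3, 6, 6, 1] = 3 * 6 * 6 * 1 = 108

Answer: 108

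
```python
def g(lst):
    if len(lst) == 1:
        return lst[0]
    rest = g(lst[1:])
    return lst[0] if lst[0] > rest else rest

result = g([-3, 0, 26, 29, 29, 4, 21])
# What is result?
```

Recursive max over [-3, 0, 26, 29, 29, 4, 21] = 29

Answer: 29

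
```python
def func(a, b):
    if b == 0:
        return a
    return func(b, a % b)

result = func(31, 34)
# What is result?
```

func(31, 34) -> func(34, 31) -> func(31, 3) -> func(3, 1) -> func(1, 0) -> 1

Answer: 1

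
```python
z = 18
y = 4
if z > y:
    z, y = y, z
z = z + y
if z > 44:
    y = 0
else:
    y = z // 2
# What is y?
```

Trace:
`z = 18` → z = 18
`y = 4` → y = 4
`if z > y: ...` → z > y is True → z = 4; y = 18
`z = z + y` → z = 22
`if z > 44: ...` → z > 44 is False, take else branch → y = 11
So y = 11

Answer: 11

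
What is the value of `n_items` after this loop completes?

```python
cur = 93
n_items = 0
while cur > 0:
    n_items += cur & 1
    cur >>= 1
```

Count set bits in 93 (binary: 0b1011101)
`n_items` takes the values: 0 → 1 → 2 → 3 → 4 → 5

Answer: 5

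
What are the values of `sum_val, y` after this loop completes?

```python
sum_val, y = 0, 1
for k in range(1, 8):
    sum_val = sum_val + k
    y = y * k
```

Sum and factorial of 1 to 7
`sum_val, y` takes the values: (0, 1) → (1, 1) → (3, 1) → (3, 2) → (6, 2) → (6, 6) → (10, 6) → (10, 24) → (15, 24) → (15, 120) → (21, 120) → (21, 720) → (28, 720) → (28, 5040)

Answer: 28, 5040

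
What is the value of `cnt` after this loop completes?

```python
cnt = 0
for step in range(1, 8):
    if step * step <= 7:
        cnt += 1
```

Count numbers where step² ≤ 7
`cnt` takes the values: 0 → 1 → 2

Answer: 2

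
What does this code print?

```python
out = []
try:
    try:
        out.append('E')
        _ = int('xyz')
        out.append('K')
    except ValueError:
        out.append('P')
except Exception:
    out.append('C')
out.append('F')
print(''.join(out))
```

Execution trace: 'E' (inner try body) → 'P' (inner except ValueError) → 'F' (after the try/except). Output: EPF

Answer: EPF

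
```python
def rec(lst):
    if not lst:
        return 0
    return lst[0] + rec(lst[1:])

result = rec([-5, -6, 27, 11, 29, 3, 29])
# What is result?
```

(-5) + (-6) + 27 + 11 + 29 + 3 + 29 + 0 = 88

Answer: 88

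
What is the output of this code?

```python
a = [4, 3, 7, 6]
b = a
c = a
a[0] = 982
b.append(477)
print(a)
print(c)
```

Key concept: multiple aliases.
Step by step:
`a = [4, 3, 7, 6]` → a = [4, 3, 7, 6]
`b = a` → b = [4, 3, 7, 6] (same object as a)
`c = a` → c = [4, 3, 7, 6] (same object as a, b)
`a[0] = 982` → a = [982, 3, 7, 6] (same object as b, c); b = [982, 3, 7, 6] (same object as a, c); c = [982, 3, 7, 6] (same object as a, b)
`b.append(477)` → a = [982, 3, 7, 6, 477] (same object as b, c); b = [982, 3, 7, 6, 477] (same object as a, c); c = [982, 3, 7, 6, 477] (same object as a, b)
`print(a)` → prints [982, 3, 7, 6, 477]
`print(c)` → prints [982, 3, 7, 6, 477]

Answer:
[982, 3, 7, 6, 477]
[982, 3, 7, 6, 477]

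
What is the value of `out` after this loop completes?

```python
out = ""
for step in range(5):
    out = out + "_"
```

Repeat '_' 5 times
`out` takes the values: "" → "_" → "__" → "___" → "____" → "_____"

Answer: "_____"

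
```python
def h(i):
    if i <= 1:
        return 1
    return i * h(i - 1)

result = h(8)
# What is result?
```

h(8) = 8 * 7 * 6 * 5 * 4 * 3 * 2 * 1 = 40320

Answer: 40320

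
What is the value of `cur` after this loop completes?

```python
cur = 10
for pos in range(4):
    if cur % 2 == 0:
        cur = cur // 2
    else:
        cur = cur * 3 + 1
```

Collatz-style transformation from 10
`cur` takes the values: 10 → 5 → 16 → 8 → 4

Answer: 4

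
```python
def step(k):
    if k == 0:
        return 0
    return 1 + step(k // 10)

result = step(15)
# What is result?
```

Count of digits of 15: 2

Answer: 2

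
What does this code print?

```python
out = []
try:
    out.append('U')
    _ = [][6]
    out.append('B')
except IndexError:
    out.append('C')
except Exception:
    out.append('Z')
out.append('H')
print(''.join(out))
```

Execution trace: 'U' (try body) → 'C' (except IndexError) → 'H' (after the try/except). Output: UCH

Answer: UCH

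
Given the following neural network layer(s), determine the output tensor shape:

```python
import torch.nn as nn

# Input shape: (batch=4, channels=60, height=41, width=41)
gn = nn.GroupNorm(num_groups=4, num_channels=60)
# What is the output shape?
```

Input: (4, 60, 41, 41) -> Output: (4, 60, 41, 41)

Answer: (4, 60, 41, 41)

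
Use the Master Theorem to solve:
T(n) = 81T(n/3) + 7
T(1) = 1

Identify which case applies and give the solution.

a=81, b=3, f(n)=7. log_3(81) = 4. Since c=0 < 4, Case 1 applies: T(n) = Θ(n^log_b(a)) = O(n^4).

Answer: O(n^4) - Case 1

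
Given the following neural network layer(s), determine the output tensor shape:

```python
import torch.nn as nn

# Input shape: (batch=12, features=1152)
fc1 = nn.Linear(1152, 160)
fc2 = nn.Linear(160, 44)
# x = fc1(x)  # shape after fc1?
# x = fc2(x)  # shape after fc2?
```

Input: (12, 1152) -> after fc1: (12, 160) -> Output: (12, 44)

Answer: (12, 44)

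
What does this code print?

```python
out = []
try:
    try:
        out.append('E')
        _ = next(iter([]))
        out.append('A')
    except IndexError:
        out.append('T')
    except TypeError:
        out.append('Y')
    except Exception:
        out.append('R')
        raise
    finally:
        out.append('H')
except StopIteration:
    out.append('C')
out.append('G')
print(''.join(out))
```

Execution trace: 'E' (inner try body) → 'R' (inner except Exception) → 'H' (inner finally) → 'C' (outer except StopIteration) → 'G' (after the try/except). Output: ERHCG

Answer: ERHCG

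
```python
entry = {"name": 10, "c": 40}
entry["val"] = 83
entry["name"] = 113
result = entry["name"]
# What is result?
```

Trace:
`entry = {"name": 10, "c": 40}` → entry = {'name': 10, 'c': 40}
`entry["val"] = 83` → entry = {'name': 10, 'c': 40, 'val': 83}
`entry["name"] = 113` → entry = {'name': 113, 'c': 40, 'val': 83}
`result = entry["name"]` → result = 113
So result = 113

Answer: 113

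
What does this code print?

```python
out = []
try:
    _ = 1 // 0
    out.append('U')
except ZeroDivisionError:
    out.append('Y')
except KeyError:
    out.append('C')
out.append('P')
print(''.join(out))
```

Execution trace: 'Y' (except ZeroDivisionError) → 'P' (after the try/except). Output: YP

Answer: YP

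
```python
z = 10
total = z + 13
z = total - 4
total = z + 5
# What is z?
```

Trace:
`z = 10` → z = 10
`total = z + 13` → total = 23
`z = total - 4` → z = 19
`total = z + 5` → total = 24
So z = 19

Answer: 19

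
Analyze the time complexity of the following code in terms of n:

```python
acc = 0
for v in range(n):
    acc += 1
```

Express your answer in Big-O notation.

Each loop level contributes: n. Multiplying the contributions gives O(n).

Answer: O(n)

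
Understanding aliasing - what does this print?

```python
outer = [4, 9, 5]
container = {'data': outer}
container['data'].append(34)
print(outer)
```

Key concept: dict holds reference to list.
Step by step:
`outer = [4, 9, 5]` → outer = [4, 9, 5]
`container = {'data': outer}` → container = {'data': [4, 9, 5]}
`container['data'].append(34)` → outer = [4, 9, 5, 34]; container = {'data': [4, 9, 5, 34]}
`print(outer)` → prints [4, 9, 5, 34]

Answer: [4, 9, 5, 34]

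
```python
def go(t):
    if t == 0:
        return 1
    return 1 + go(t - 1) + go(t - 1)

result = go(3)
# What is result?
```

go(t) = 1 + 2·go(t-1), go(0)=1. Closed form: (1+1)·2^3 - 1 = 15.

Answer: 15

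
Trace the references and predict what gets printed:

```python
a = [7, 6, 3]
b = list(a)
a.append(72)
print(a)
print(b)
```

Key concept: list() constructor creates copy.
Step by step:
`a = [7, 6, 3]` → a = [7, 6, 3]
`b = list(a)` → b = [7, 6, 3]
`a.append(72)` → a = [7, 6, 3, 72]
`print(a)` → prints [7, 6, 3, 72]
`print(b)` → prints [7, 6, 3]

Answer:
[7, 6, 3, 72]
[7, 6, 3]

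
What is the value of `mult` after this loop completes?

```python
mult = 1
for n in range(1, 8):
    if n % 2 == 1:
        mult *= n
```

Product of odd numbers 1 to 7
`mult` takes the values: 1 → 3 → 15 → 105

Answer: 105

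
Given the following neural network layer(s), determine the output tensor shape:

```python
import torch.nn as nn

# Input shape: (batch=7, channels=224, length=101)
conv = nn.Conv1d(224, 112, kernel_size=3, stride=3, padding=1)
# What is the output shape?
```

Input: (7, 224, 101) -> Output: (7, 112, 34)

Answer: (7, 112, 34)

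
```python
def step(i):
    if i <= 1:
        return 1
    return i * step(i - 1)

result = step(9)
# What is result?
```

step(9) = 9 * 8 * 7 * 6 * 5 * 4 * 3 * 2 * 1 = 362880

Answer: 362880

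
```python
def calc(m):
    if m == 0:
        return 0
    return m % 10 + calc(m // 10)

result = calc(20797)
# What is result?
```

Sum of digits of 20797: 7 + 9 + 7 + 0 + 2 = 25

Answer: 25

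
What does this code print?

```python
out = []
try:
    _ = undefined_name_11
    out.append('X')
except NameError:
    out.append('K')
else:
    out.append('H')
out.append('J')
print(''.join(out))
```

Execution trace: 'K' (except NameError) → 'J' (after the try/except). Output: KJ

Answer: KJ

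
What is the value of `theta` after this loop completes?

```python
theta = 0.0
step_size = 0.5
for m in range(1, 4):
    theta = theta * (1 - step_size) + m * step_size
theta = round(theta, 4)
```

Moving average with lr=0.5
`theta` takes the values: 0.0 → 0.5 → 1.25 → 2.125

Answer: 2.125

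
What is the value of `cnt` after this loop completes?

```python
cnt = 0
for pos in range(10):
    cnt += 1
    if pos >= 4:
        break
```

Loop breaks when pos reaches 4, cnt is 5
`cnt` takes the values: 0 → 1 → 2 → 3 → 4 → 5

Answer: 5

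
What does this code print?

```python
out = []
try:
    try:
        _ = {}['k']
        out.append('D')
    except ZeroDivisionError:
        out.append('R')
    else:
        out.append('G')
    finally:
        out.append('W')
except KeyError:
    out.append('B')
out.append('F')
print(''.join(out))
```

Execution trace: 'W' (finally) → 'B' (outer except KeyError) → 'F' (after the try/except). Output: WBF

Answer: WBF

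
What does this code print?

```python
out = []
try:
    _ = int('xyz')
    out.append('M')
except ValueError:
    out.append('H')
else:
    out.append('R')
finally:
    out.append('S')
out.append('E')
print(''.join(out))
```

Execution trace: 'H' (except ValueError) → 'S' (finally) → 'E' (after the try/except). Output: HSE

Answer: HSE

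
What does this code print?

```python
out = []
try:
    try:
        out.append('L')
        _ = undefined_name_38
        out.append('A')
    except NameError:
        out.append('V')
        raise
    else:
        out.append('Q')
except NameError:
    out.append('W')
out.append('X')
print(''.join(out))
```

Execution trace: 'L' (inner try body) → 'V' (inner except NameError) → 'W' (outer except NameError) → 'X' (after the try/except). Output: LVWX

Answer: LVWX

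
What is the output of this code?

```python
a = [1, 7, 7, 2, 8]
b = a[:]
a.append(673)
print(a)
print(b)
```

Key concept: slice [:] creates copy.
Step by step:
`a = [1, 7, 7, 2, 8]` → a = [1, 7, 7, 2, 8]
`b = a[:]` → b = [1, 7, 7, 2, 8]
`a.append(673)` → a = [1, 7, 7, 2, 8, 673]
`print(a)` → prints [1, 7, 7, 2, 8, 673]
`print(b)` → prints [1, 7, 7, 2, 8]

Answer:
[1, 7, 7, 2, 8, 673]
[1, 7, 7, 2, 8]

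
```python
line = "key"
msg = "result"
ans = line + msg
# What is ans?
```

Trace:
`line = "key"` → line = 'key'
`msg = "result"` → msg = 'result'
`ans = line + msg` → ans = 'keyresult'
So ans = 'keyresult'

Answer: 'keyresult'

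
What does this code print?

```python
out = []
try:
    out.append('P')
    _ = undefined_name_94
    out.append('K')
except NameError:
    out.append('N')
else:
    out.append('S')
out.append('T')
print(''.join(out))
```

Execution trace: 'P' (try body) → 'N' (except NameError) → 'T' (after the try/except). Output: PNT

Answer: PNT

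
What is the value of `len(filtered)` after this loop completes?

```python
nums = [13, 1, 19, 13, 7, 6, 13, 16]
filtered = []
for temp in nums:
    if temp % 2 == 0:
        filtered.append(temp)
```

Count even numbers in [13, 1, 19, 13, 7, 6, 13, 16]
`filtered` takes the values: [] → [6] → [6, 16]
So `len(filtered)` = 2

Answer: 2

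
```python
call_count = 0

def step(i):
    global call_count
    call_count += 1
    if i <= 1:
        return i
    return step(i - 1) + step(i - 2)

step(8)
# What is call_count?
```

Calls(i) = 1 + Calls(i-1) + Calls(i-2); Calls(0)=Calls(1)=1. For i=8 this gives 67.

Answer: 67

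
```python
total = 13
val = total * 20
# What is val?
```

Trace:
`total = 13` → total = 13
`val = total * 20` → val = 260
So val = 260

Answer: 260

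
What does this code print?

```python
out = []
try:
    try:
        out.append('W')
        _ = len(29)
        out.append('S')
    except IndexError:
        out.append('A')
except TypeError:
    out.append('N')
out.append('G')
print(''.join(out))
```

Execution trace: 'W' (try body) → 'N' (outer except TypeError) → 'G' (after the try/except). Output: WNG

Answer: WNG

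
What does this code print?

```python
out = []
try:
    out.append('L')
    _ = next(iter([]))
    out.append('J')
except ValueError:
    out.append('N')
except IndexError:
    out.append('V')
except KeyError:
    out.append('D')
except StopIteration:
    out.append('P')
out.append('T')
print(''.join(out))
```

Execution trace: 'L' (try body) → 'P' (except StopIteration) → 'T' (after the try/except). Output: LPT

Answer: LPT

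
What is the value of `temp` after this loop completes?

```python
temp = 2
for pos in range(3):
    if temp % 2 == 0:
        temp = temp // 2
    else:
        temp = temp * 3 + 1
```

Collatz-style transformation from 2
`temp` takes the values: 2 → 1 → 4 → 2

Answer: 2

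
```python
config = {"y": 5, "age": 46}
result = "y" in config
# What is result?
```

Trace:
`config = {"y": 5, "age": 46}` → config = {'y': 5, 'age': 46}
`result = "y" in config` → result = True
So result = True

Answer: True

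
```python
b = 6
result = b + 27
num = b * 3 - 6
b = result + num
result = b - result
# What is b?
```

Trace:
`b = 6` → b = 6
`result = b + 27` → result = 33
`num = b * 3 - 6` → num = 12
`b = result + num` → b = 45
`result = b - result` → result = 12
So b = 45

Answer: 45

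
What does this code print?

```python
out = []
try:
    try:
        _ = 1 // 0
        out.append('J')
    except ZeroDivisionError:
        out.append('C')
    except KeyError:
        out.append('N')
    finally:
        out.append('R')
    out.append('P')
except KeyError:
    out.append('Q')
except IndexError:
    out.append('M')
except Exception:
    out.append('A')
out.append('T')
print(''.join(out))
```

Execution trace: 'C' (inner except ZeroDivisionError) → 'R' (inner finally) → 'P' (try body, no exception) → 'T' (after the try/except). Output: CRPT

Answer: CRPT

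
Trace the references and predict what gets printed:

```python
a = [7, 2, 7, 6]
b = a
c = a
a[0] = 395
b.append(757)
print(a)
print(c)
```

Key concept: multiple aliases.
Step by step:
`a = [7, 2, 7, 6]` → a = [7, 2, 7, 6]
`b = a` → b = [7, 2, 7, 6] (same object as a)
`c = a` → c = [7, 2, 7, 6] (same object as a, b)
`a[0] = 395` → a = [395, 2, 7, 6] (same object as b, c); b = [395, 2, 7, 6] (same object as a, c); c = [395, 2, 7, 6] (same object as a, b)
`b.append(757)` → a = [395, 2, 7, 6, 757] (same object as b, c); b = [395, 2, 7, 6, 757] (same object as a, c); c = [395, 2, 7, 6, 757] (same object as a, b)
`print(a)` → prints [395, 2, 7, 6, 757]
`print(c)` → prints [395, 2, 7, 6, 757]

Answer:
[395, 2, 7, 6, 757]
[395, 2, 7, 6, 757]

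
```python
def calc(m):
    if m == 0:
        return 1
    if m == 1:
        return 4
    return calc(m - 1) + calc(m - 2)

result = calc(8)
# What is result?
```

Build up from base cases: calc(0)=1, calc(1)=4, calc(2)=5, calc(3)=9, calc(4)=14, calc(5)=23, calc(6)=37, ..., calc(8)=97

Answer: 97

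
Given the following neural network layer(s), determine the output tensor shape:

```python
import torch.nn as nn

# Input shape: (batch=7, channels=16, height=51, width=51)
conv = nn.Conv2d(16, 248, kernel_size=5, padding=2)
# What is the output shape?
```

Input: (7, 16, 51, 51) -> Output: (7, 248, 51, 51)

Answer: (7, 248, 51, 51)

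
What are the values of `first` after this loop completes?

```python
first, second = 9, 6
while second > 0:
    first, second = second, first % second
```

GCD of 9 and 6
`first` takes the values: 9 → 6 → 3

Answer: 3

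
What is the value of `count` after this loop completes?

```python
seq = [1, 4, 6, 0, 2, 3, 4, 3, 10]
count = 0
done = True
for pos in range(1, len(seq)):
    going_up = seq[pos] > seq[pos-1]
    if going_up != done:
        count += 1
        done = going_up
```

Count direction changes in [1, 4, 6, 0, 2, 3, 4, 3, 10]
`count` takes the values: 0 → 1 → 2 → 3 → 4

Answer: 4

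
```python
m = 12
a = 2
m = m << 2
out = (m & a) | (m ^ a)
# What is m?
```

Trace:
`m = 12` → m = 12
`a = 2` → a = 2
`m = m << 2` → m = 48
`out = (m & a) | (m ^ a)` → out = 50
So m = 48

Answer: 48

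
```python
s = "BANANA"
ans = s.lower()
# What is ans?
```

Trace:
`s = "BANANA"` → s = 'BANANA'
`ans = s.lower()` → ans = 'banana'
So ans = 'banana'

Answer: 'banana'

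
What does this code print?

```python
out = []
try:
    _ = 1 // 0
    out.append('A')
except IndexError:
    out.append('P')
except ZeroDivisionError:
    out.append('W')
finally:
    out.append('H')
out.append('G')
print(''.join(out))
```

Execution trace: 'W' (except ZeroDivisionError) → 'H' (finally) → 'G' (after the try/except). Output: WHG

Answer: WHG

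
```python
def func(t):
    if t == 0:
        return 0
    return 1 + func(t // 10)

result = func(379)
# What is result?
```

Count of digits of 379: 3

Answer: 3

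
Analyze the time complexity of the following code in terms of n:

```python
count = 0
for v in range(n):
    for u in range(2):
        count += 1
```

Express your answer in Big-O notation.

Each loop level contributes: n × 1. Multiplying the contributions gives O(n).

Answer: O(n)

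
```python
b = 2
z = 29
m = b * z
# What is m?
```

Trace:
`b = 2` → b = 2
`z = 29` → z = 29
`m = b * z` → m = 58
So m = 58

Answer: 58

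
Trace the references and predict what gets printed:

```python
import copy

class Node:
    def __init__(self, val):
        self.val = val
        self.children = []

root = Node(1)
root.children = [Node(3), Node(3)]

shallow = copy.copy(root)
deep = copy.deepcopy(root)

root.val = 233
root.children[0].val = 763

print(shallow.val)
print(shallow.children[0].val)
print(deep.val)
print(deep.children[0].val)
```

Key concept: deep copy with custom objects.
Step by step:
`root = Node(1)` → root = Node(val=1, children=[])
`root.children = [Node(3), Node(3)]` → root = Node(val=1, children=[Node(val=3, children=[]), Node(val=3, children=[])])
`shallow = copy.copy(root)` → shallow = Node(val=1, children=[Node(val=3, children=[]), Node(val=3, children=[])])
`deep = copy.deepcopy(root)` → deep = Node(val=1, children=[Node(val=3, children=[]), Node(val=3, children=[])])
`root.val = 233` → root = Node(val=233, children=[Node(val=3, children=[]), Node(val=3, children=[])])
`root.children[0].val = 763` → root = Node(val=233, children=[Node(val=763, children=[]), Node(val=3, children=[])]); shallow = Node(val=1, children=[Node(val=763, children=[]), Node(val=3, children=[])])
`print(shallow.val)` → prints 1
`print(shallow.children[0].val)` → prints 763
`print(deep.val)` → prints 1
`print(deep.children[0].val)` → prints 3

Answer:
1
763
1
3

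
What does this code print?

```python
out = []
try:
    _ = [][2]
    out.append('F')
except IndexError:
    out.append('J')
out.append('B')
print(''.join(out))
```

Execution trace: 'J' (except IndexError) → 'B' (after the try/except). Output: JB

Answer: JB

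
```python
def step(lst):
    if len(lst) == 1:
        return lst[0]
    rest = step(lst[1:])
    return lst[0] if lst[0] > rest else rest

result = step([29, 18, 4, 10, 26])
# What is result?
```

Recursive max over [29, 18, 4, 10, 26] = 29

Answer: 29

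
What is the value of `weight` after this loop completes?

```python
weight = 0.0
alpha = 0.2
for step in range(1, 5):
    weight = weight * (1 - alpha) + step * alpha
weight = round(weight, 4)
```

Moving average with lr=0.2
`weight` takes the values: 0.0 → 0.2 → 0.56 → 1.048 → 1.6384

Answer: 1.6384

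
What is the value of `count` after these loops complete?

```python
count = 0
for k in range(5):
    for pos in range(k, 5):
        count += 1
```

Upper triangle: 5 + 4 + ... + 1
`count` takes the values: 0 → 1 → 2 → 3 → 4 → 5 → 6 → 7 → 8 → 9 → 10 → 11 → 12 → 13 → 14 → 15

Answer: 15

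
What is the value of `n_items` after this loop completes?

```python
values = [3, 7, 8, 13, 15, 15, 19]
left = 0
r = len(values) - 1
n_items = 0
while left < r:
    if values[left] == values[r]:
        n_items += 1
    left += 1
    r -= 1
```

Count matching pairs from ends
`n_items` takes the values: 0

Answer: 0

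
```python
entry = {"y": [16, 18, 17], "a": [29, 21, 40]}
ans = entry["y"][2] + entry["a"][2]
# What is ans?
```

Trace:
`entry = {"y": [16, 18, 17], "a": [29, 21, 40]}` → entry = {'y': [16, 18, 17], 'a': [29, 21, 40]}
`ans = entry["y"][2] + entry["a"][2]` → ans = 57
So ans = 57

Answer: 57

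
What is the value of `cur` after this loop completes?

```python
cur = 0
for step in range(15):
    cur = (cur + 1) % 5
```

Increment mod 5, 15 times = 0
`cur` takes the values: 0 → 1 → 2 → 3 → 4 → 0 → 1 → 2 → 3 → 4 → 0 → 1 → 2 → 3 → 4 → 0

Answer: 0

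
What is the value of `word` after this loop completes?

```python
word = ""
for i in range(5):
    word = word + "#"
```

Repeat '#' 5 times
`word` takes the values: "" → "#" → "##" → "###" → "####" → "#####"

Answer: "#####"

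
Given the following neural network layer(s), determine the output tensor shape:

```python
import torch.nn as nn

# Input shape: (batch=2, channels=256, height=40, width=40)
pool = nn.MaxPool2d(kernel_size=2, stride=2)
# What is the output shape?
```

Input: (2, 256, 40, 40) -> Output: (2, 256, 20, 20)

Answer: (2, 256, 20, 20)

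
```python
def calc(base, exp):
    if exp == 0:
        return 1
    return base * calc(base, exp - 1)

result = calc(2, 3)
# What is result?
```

calc(2, 3) = 2 * 2 * 2 = 8

Answer: 8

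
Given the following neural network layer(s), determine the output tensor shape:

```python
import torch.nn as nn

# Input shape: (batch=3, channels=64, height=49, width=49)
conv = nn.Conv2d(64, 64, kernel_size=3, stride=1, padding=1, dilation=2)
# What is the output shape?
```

Input: (3, 64, 49, 49) -> Output: (3, 64, 47, 47)

Answer: (3, 64, 47, 47)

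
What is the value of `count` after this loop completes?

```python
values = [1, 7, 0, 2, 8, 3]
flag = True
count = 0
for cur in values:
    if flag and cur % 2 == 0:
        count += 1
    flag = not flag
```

Count even values at even positions
`count` takes the values: 0 → 1 → 2

Answer: 2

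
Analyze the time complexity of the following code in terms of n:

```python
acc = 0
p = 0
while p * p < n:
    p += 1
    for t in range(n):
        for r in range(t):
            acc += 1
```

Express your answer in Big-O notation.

Each loop level contributes: √n × n × n. Multiplying the contributions gives O(n^2√n).

Answer: O(n^2√n)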